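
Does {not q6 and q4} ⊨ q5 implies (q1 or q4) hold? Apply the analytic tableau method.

Initial set: {T (not q6 and q4); F (q5 implies (q1 or q4))}.
T (not q6 and q4): α-rule — add T not q6, T q4.
F (q5 implies (q1 or q4)): α-rule — add T q5, F (q1 or q4).
F (q1 or q4): α-rule — add F q1, F q4.
× closes — contains both q4 and not q4.
All 1 branch closes.
Every branch closed, so the premises entail the conclusion.

Yes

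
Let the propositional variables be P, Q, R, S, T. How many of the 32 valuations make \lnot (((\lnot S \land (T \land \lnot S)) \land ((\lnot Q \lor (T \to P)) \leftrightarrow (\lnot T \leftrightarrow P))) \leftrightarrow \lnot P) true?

14

Initial set: {\lnot (((\lnot S \land (T \land \lnot S)) \land ((\lnot Q \lor (T \to P)) \leftrightarrow (\lnot T \leftrightarrow P))) \leftrightarrow \lnot P)}.
\lnot (((\lnot S \land (T \land \lnot S)) \land ((\lnot Q \lor (T \to P)) \leftrightarrow (\lnot T \leftrightarrow P))) \leftrightarrow \lnot P): β-rule — branch into ((\lnot S \land (T \land \lnot S)) \land ((\lnot Q \lor (T \to P)) \leftrightarrow (\lnot T \leftrightarrow P))), \lnot \lnot P  //  \lnot ((\lnot S \land (T \land \lnot S)) \land ((\lnot Q \lor (T \to P)) \leftrightarrow (\lnot T \leftrightarrow P))), \lnot P.
  branch 1 (add ((\lnot S \land (T \land \lnot S)) \land ((\lnot Q \lor (T \to P)) \leftrightarrow (\lnot T \leftrightarrow P))), \lnot \lnot P):
    ((\lnot S \land (T \land \lnot S)) \land ((\lnot Q \lor (T \to P)) \leftrightarrow (\lnot T \leftrightarrow P))): α-rule — add (\lnot S \land (T \land \lnot S)), ((\lnot Q \lor (T \to P)) \leftrightarrow (\lnot T \leftrightarrow P)).
    (\lnot S \land (T \land \lnot S)): α-rule — add \lnot S, (T \land \lnot S).
    (T \land \lnot S): α-rule — add T, \lnot S.
    ((\lnot Q \lor (T \to P)) \leftrightarrow (\lnot T \leftrightarrow P)): β-rule — branch into (\lnot Q \lor (T \to P)), (\lnot T \leftrightarrow P)  //  \lnot (\lnot Q \lor (T \to P)), \lnot (\lnot T \leftrightarrow P).
      branch 1.1 (add (\lnot Q \lor (T \to P)), (\lnot T \leftrightarrow P)):
        (\lnot Q \lor (T \to P)): β-rule — branch into \lnot Q  //  (T \to P).
          branch 1.1.1 (add \lnot Q):
            (\lnot T \leftrightarrow P): β-rule — branch into \lnot T, P  //  \lnot \lnot T, \lnot P.
              branch 1.1.1.1 (add \lnot T, P):
                × closes — contains both T and \lnot T.
              branch 1.1.1.2 (add \lnot \lnot T, \lnot P):
                × closes — contains both P and \lnot P.
          branch 1.1.2 (add (T \to P)):
            (\lnot T \leftrightarrow P): β-rule — branch into \lnot T, P  //  \lnot \lnot T, \lnot P.
              branch 1.1.2.1 (add \lnot T, P):
                × closes — contains both T and \lnot T.
              branch 1.1.2.2 (add \lnot \lnot T, \lnot P):
                × closes — contains both P and \lnot P.
      branch 1.2 (add \lnot (\lnot Q \lor (T \to P)), \lnot (\lnot T \leftrightarrow P)):
        \lnot (\lnot Q \lor (T \to P)): α-rule — add \lnot \lnot Q, \lnot (T \to P).
        \lnot (T \to P): α-rule — add T, \lnot P.
        × closes — contains both P and \lnot P.
  branch 2 (add \lnot ((\lnot S \land (T \land \lnot S)) \land ((\lnot Q \lor (T \to P)) \leftrightarrow (\lnot T \leftrightarrow P))), \lnot P):
    \lnot ((\lnot S \land (T \land \lnot S)) \land ((\lnot Q \lor (T \to P)) \leftrightarrow (\lnot T \leftrightarrow P))): β-rule — branch into \lnot (\lnot S \land (T \land \lnot S))  //  \lnot ((\lnot Q \lor (T \to P)) \leftrightarrow (\lnot T \leftrightarrow P)).
      branch 2.1 (add \lnot (\lnot S \land (T \land \lnot S))):
        \lnot (\lnot S \land (T \land \lnot S)): β-rule — branch into \lnot \lnot S  //  \lnot (T \land \lnot S).
          branch 2.1.1 (add \lnot \lnot S):
            ○ open, literals {P=0, S=1}.
          branch 2.1.2 (add \lnot (T \land \lnot S)):
            \lnot (T \land \lnot S): β-rule — branch into \lnot T  //  \lnot \lnot S.
              branch 2.1.2.1 (add \lnot T):
                ○ open, literals {P=0, T=0}.
              branch 2.1.2.2 (add \lnot \lnot S):
                ○ open, literals {P=0, S=1}.
      branch 2.2 (add \lnot ((\lnot Q \lor (T \to P)) \leftrightarrow (\lnot T \leftrightarrow P))):
        \lnot ((\lnot Q \lor (T \to P)) \leftrightarrow (\lnot T \leftrightarrow P)): β-rule — branch into (\lnot Q \lor (T \to P)), \lnot (\lnot T \leftrightarrow P)  //  \lnot (\lnot Q \lor (T \to P)), (\lnot T \leftrightarrow P).
          branch 2.2.1 (add (\lnot Q \lor (T \to P)), \lnot (\lnot T \leftrightarrow P)):
            (\lnot Q \lor (T \to P)): β-rule — branch into \lnot Q  //  (T \to P).
              branch 2.2.1.1 (add \lnot Q):
                \lnot (\lnot T \leftrightarrow P): β-rule — branch into \lnot T, \lnot P  //  \lnot \lnot T, P.
                  branch 2.2.1.1.1 (add \lnot T, \lnot P):
                    ○ open, literals {P=0, Q=0, T=0}.
                  branch 2.2.1.1.2 (add \lnot \lnot T, P):
                    × closes — contains both P and \lnot P.
              branch 2.2.1.2 (add (T \to P)):
                \lnot (\lnot T \leftrightarrow P): β-rule — branch into \lnot T, \lnot P  //  \lnot \lnot T, P.
                  branch 2.2.1.2.1 (add \lnot T, \lnot P):
                    (T \to P): β-rule — branch into \lnot T  //  P.
                      branch 2.2.1.2.1.1 (add \lnot T):
                        ○ open, literals {P=0, T=0}.
                      branch 2.2.1.2.1.2 (add P):
                        × closes — contains both P and \lnot P.
                  branch 2.2.1.2.2 (add \lnot \lnot T, P):
                    × closes — contains both P and \lnot P.
          branch 2.2.2 (add \lnot (\lnot Q \lor (T \to P)), (\lnot T \leftrightarrow P)):
            \lnot (\lnot Q \lor (T \to P)): α-rule — add \lnot \lnot Q, \lnot (T \to P).
            \lnot (T \to P): α-rule — add T, \lnot P.
            (\lnot T \leftrightarrow P): β-rule — branch into \lnot T, P  //  \lnot \lnot T, \lnot P.
              branch 2.2.2.1 (add \lnot T, P):
                × closes — contains both T and \lnot T.
              branch 2.2.2.2 (add \lnot \lnot T, \lnot P):
                ○ open, literals {P=0, Q=1, T=1}.
9 branches closed, 6 open.
Each open branch fixes some atoms; the unmentioned ones are free. Counting distinct full assignments: branch {P=0, S=1} (Q, R, T) contributes 8 new; branch {P=0, T=0} (Q, R, S) contributes 4 new; branch {P=0, S=1} (Q, R, T) contributes 0 new; branch {P=0, Q=0, T=0} (R, S) contributes 0 new; branch {P=0, T=0} (Q, R, S) contributes 0 new; branch {P=0, Q=1, T=1} (R, S) contributes 2 new. Total: 14.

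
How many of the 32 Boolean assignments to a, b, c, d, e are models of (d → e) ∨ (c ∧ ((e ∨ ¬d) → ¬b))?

28

Initial set: {((d → e) ∨ (c ∧ ((e ∨ ¬d) → ¬b)))}.
((d → e) ∨ (c ∧ ((e ∨ ¬d) → ¬b))): β-rule — branch into (d → e)  //  (c ∧ ((e ∨ ¬d) → ¬b)).
  branch 1 (add (d → e)):
    (d → e): β-rule — branch into ¬d  //  e.
      branch 1.1 (add ¬d):
        ○ open, literals {d=F}.
      branch 1.2 (add e):
        ○ open, literals {e=T}.
  branch 2 (add (c ∧ ((e ∨ ¬d) → ¬b))):
    (c ∧ ((e ∨ ¬d) → ¬b)): α-rule — add c, ((e ∨ ¬d) → ¬b).
    ((e ∨ ¬d) → ¬b): β-rule — branch into ¬(e ∨ ¬d)  //  ¬b.
      branch 2.1 (add ¬(e ∨ ¬d)):
        ¬(e ∨ ¬d): α-rule — add ¬e, ¬¬d.
        ○ open, literals {c=T, d=T, e=F}.
      branch 2.2 (add ¬b):
        ○ open, literals {b=F, c=T}.
0 branches closed, 4 open.
Each open branch fixes some atoms; the unmentioned ones are free. Counting distinct full assignments: branch {d=F} (a, b, c, e) contributes 16 new; branch {e=T} (a, b, c, d) contributes 8 new; branch {c=T, d=T, e=F} (a, b) contributes 4 new; branch {b=F, c=T} (a, d, e) contributes 0 new. Total: 28.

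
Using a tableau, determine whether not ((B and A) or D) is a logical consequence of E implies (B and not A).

No

Initial set: {T (E implies (B and not A)); F not ((B and A) or D)}.
T (E implies (B and not A)): β-rule — branch into F E  //  T (B and not A).
  branch 1 (add F E):
    F not ((B and A) or D): β-rule — branch into T (B and A)  //  T D.
      branch 1.1 (add T (B and A)):
        T (B and A): α-rule — add T B, T A.
        ○ open, literals {A=T, B=T, E=F}.
      branch 1.2 (add T D):
        ○ open, literals {D=T, E=F}.
  branch 2 (add T (B and not A)):
    T (B and not A): α-rule — add T B, T not A.
    F not ((B and A) or D): β-rule — branch into T (B and A)  //  T D.
      branch 2.1 (add T (B and A)):
        T (B and A): α-rule — add T B, T A.
        × closes — contains both A and not A.
      branch 2.2 (add T D):
        ○ open, literals {A=F, B=T, D=T}.
1 branch closed, 3 open.
An open branch gives a countermodel: A=T, B=T, E=F (unmentioned atoms arbitrary); the premises hold there but the conclusion fails.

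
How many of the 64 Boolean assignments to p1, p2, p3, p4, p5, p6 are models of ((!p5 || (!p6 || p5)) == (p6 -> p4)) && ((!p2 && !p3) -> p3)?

36

Initial set: {(((!p5 || (!p6 || p5)) == (p6 -> p4)) && ((!p2 && !p3) -> p3))}.
(((!p5 || (!p6 || p5)) == (p6 -> p4)) && ((!p2 && !p3) -> p3)): α-rule — add ((!p5 || (!p6 || p5)) == (p6 -> p4)), ((!p2 && !p3) -> p3).
((!p5 || (!p6 || p5)) == (p6 -> p4)): β-rule — branch into (!p5 || (!p6 || p5)), (p6 -> p4)  //  !(!p5 || (!p6 || p5)), !(p6 -> p4).
  branch 1 (add (!p5 || (!p6 || p5)), (p6 -> p4)):
    ((!p2 && !p3) -> p3): β-rule — branch into !(!p2 && !p3)  //  p3.
      branch 1.1 (add !(!p2 && !p3)):
        (!p5 || (!p6 || p5)): β-rule — branch into !p5  //  (!p6 || p5).
          branch 1.1.1 (add !p5):
            (p6 -> p4): β-rule — branch into !p6  //  p4.
              branch 1.1.1.1 (add !p6):
                !(!p2 && !p3): β-rule — branch into !!p2  //  !!p3.
                  branch 1.1.1.1.1 (add !!p2):
                    ○ open, literals {p2=T, p5=F, p6=F}.
                  branch 1.1.1.1.2 (add !!p3):
                    ○ open, literals {p3=T, p5=F, p6=F}.
              branch 1.1.1.2 (add p4):
                !(!p2 && !p3): β-rule — branch into !!p2  //  !!p3.
                  branch 1.1.1.2.1 (add !!p2):
                    ○ open, literals {p2=T, p4=T, p5=F}.
                  branch 1.1.1.2.2 (add !!p3):
                    ○ open, literals {p3=T, p4=T, p5=F}.
          branch 1.1.2 (add (!p6 || p5)):
            (p6 -> p4): β-rule — branch into !p6  //  p4.
              branch 1.1.2.1 (add !p6):
                !(!p2 && !p3): β-rule — branch into !!p2  //  !!p3.
                  branch 1.1.2.1.1 (add !!p2):
                    (!p6 || p5): β-rule — branch into !p6  //  p5.
                      branch 1.1.2.1.1.1 (add !p6):
                        ○ open, literals {p2=T, p6=F}.
                      branch 1.1.2.1.1.2 (add p5):
                        ○ open, literals {p2=T, p5=T, p6=F}.
                  branch 1.1.2.1.2 (add !!p3):
                    (!p6 || p5): β-rule — branch into !p6  //  p5.
                      branch 1.1.2.1.2.1 (add !p6):
                        ○ open, literals {p3=T, p6=F}.
                      branch 1.1.2.1.2.2 (add p5):
                        ○ open, literals {p3=T, p5=T, p6=F}.
              branch 1.1.2.2 (add p4):
                !(!p2 && !p3): β-rule — branch into !!p2  //  !!p3.
                  branch 1.1.2.2.1 (add !!p2):
                    (!p6 || p5): β-rule — branch into !p6  //  p5.
                      branch 1.1.2.2.1.1 (add !p6):
                        ○ open, literals {p2=T, p4=T, p6=F}.
                      branch 1.1.2.2.1.2 (add p5):
                        ○ open, literals {p2=T, p4=T, p5=T}.
                  branch 1.1.2.2.2 (add !!p3):
                    (!p6 || p5): β-rule — branch into !p6  //  p5.
                      branch 1.1.2.2.2.1 (add !p6):
                        ○ open, literals {p3=T, p4=T, p6=F}.
                      branch 1.1.2.2.2.2 (add p5):
                        ○ open, literals {p3=T, p4=T, p5=T}.
      branch 1.2 (add p3):
        (!p5 || (!p6 || p5)): β-rule — branch into !p5  //  (!p6 || p5).
          branch 1.2.1 (add !p5):
            (p6 -> p4): β-rule — branch into !p6  //  p4.
              branch 1.2.1.1 (add !p6):
                ○ open, literals {p3=T, p5=F, p6=F}.
              branch 1.2.1.2 (add p4):
                ○ open, literals {p3=T, p4=T, p5=F}.
          branch 1.2.2 (add (!p6 || p5)):
            (p6 -> p4): β-rule — branch into !p6  //  p4.
              branch 1.2.2.1 (add !p6):
                (!p6 || p5): β-rule — branch into !p6  //  p5.
                  branch 1.2.2.1.1 (add !p6):
                    ○ open, literals {p3=T, p6=F}.
                  branch 1.2.2.1.2 (add p5):
                    ○ open, literals {p3=T, p5=T, p6=F}.
              branch 1.2.2.2 (add p4):
                (!p6 || p5): β-rule — branch into !p6  //  p5.
                  branch 1.2.2.2.1 (add !p6):
                    ○ open, literals {p3=T, p4=T, p6=F}.
                  branch 1.2.2.2.2 (add p5):
                    ○ open, literals {p3=T, p4=T, p5=T}.
  branch 2 (add !(!p5 || (!p6 || p5)), !(p6 -> p4)):
    !(!p5 || (!p6 || p5)): α-rule — add !!p5, !(!p6 || p5).
    !(p6 -> p4): α-rule — add p6, !p4.
    !(!p6 || p5): α-rule — add !!p6, !p5.
    × closes — contains both p5 and !p5.
1 branch closed, 18 open.
Each open branch fixes some atoms; the unmentioned ones are free. Counting distinct full assignments: branch {p2=T, p5=F, p6=F} (p1, p3, p4) contributes 8 new; branch {p3=T, p5=F, p6=F} (p1, p2, p4) contributes 4 new; branch {p2=T, p4=T, p5=F} (p1, p3, p6) contributes 4 new; branch {p3=T, p4=T, p5=F} (p1, p2, p6) contributes 2 new; branch {p2=T, p6=F} (p1, p3, p4, p5) contributes 8 new; branch {p2=T, p5=T, p6=F} (p1, p3, p4) contributes 0 new; branch {p3=T, p6=F} (p1, p2, p4, p5) contributes 4 new; branch {p3=T, p5=T, p6=F} (p1, p2, p4) contributes 0 new; branch {p2=T, p4=T, p6=F} (p1, p3, p5) contributes 0 new; branch {p2=T, p4=T, p5=T} (p1, p3, p6) contributes 4 new; branch {p3=T, p4=T, p6=F} (p1, p2, p5) contributes 0 new; branch {p3=T, p4=T, p5=T} (p1, p2, p6) contributes 2 new; branch {p3=T, p5=F, p6=F} (p1, p2, p4) contributes 0 new; branch {p3=T, p4=T, p5=F} (p1, p2, p6) contributes 0 new; branch {p3=T, p6=F} (p1, p2, p4, p5) contributes 0 new; branch {p3=T, p5=T, p6=F} (p1, p2, p4) contributes 0 new; branch {p3=T, p4=T, p6=F} (p1, p2, p5) contributes 0 new; branch {p3=T, p4=T, p5=T} (p1, p2, p6) contributes 0 new. Total: 36.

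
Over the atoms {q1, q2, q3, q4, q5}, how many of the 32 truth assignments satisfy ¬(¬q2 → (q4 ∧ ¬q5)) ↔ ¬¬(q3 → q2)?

Initial set: {T (¬(¬q2 → (q4 ∧ ¬q5)) ↔ ¬¬(q3 → q2))}.
T (¬(¬q2 → (q4 ∧ ¬q5)) ↔ ¬¬(q3 → q2)): β-rule — branch into T ¬(¬q2 → (q4 ∧ ¬q5)), T ¬¬(q3 → q2)  //  F ¬(¬q2 → (q4 ∧ ¬q5)), F ¬¬(q3 → q2).
  branch 1 (add T ¬(¬q2 → (q4 ∧ ¬q5)), T ¬¬(q3 → q2)):
    T ¬(¬q2 → (q4 ∧ ¬q5)): α-rule — add T ¬q2, F (q4 ∧ ¬q5).
    T ¬¬(q3 → q2): drop double negation, giving T (q3 → q2).
    F (q4 ∧ ¬q5): β-rule — branch into F q4  //  F ¬q5.
      branch 1.1 (add F q4):
        T (q3 → q2): β-rule — branch into F q3  //  T q2.
          branch 1.1.1 (add F q3):
            ○ open, literals {q2=F, q3=F, q4=F}.
          branch 1.1.2 (add T q2):
            × closes — contains both q2 and ¬q2.
      branch 1.2 (add F ¬q5):
        T (q3 → q2): β-rule — branch into F q3  //  T q2.
          branch 1.2.1 (add F q3):
            ○ open, literals {q2=F, q3=F, q5=T}.
          branch 1.2.2 (add T q2):
            × closes — contains both q2 and ¬q2.
  branch 2 (add F ¬(¬q2 → (q4 ∧ ¬q5)), F ¬¬(q3 → q2)):
    F ¬¬(q3 → q2): drop double negation, giving F (q3 → q2).
    F (q3 → q2): α-rule — add T q3, F q2.
    F ¬(¬q2 → (q4 ∧ ¬q5)): β-rule — branch into F ¬q2  //  T (q4 ∧ ¬q5).
      branch 2.1 (add F ¬q2):
        × closes — contains both q2 and ¬q2.
      branch 2.2 (add T (q4 ∧ ¬q5)):
        T (q4 ∧ ¬q5): α-rule — add T q4, T ¬q5.
        ○ open, literals {q2=F, q3=T, q4=T, q5=F}.
3 branches closed, 3 open.
Each open branch fixes some atoms; the unmentioned ones are free. Counting distinct full assignments: branch {q2=F, q3=F, q4=F} (q1, q5) contributes 4 new; branch {q2=F, q3=F, q5=T} (q1, q4) contributes 2 new; branch {q2=F, q3=T, q4=T, q5=F} (q1) contributes 2 new. Total: 8.

8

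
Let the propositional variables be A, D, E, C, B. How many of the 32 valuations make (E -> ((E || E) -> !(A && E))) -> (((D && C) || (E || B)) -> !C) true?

22

Initial set: {((E -> ((E || E) -> !(A && E))) -> (((D && C) || (E || B)) -> !C))}.
((E -> ((E || E) -> !(A && E))) -> (((D && C) || (E || B)) -> !C)): β-rule — branch into !(E -> ((E || E) -> !(A && E)))  //  (((D && C) || (E || B)) -> !C).
  branch 1 (add !(E -> ((E || E) -> !(A && E)))):
    !(E -> ((E || E) -> !(A && E))): α-rule — add E, !((E || E) -> !(A && E)).
    !((E || E) -> !(A && E)): α-rule — add (E || E), !!(A && E).
    !!(A && E): α-rule — add A, E.
    (E || E): β-rule — branch into E  //  E.
      branch 1.1 (add E):
        ○ open, literals {A=true, E=true}.
      branch 1.2 (add E):
        ○ open, literals {A=true, E=true}.
  branch 2 (add (((D && C) || (E || B)) -> !C)):
    (((D && C) || (E || B)) -> !C): β-rule — branch into !((D && C) || (E || B))  //  !C.
      branch 2.1 (add !((D && C) || (E || B))):
        !((D && C) || (E || B)): α-rule — add !(D && C), !(E || B).
        !(E || B): α-rule — add !E, !B.
        !(D && C): β-rule — branch into !D  //  !C.
          branch 2.1.1 (add !D):
            ○ open, literals {B=false, D=false, E=false}.
          branch 2.1.2 (add !C):
            ○ open, literals {B=false, C=false, E=false}.
      branch 2.2 (add !C):
        ○ open, literals {C=false}.
0 branches closed, 5 open.
Each open branch fixes some atoms; the unmentioned ones are free. Counting distinct full assignments: branch {A=true, E=true} (D, C, B) contributes 8 new; branch {A=true, E=true} (D, C, B) contributes 0 new; branch {B=false, D=false, E=false} (A, C) contributes 4 new; branch {B=false, C=false, E=false} (A, D) contributes 2 new; branch {C=false} (A, D, E, B) contributes 8 new. Total: 22.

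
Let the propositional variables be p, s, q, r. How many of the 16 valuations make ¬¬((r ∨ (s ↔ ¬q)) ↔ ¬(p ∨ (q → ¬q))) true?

6

Initial set: {¬¬((r ∨ (s ↔ ¬q)) ↔ ¬(p ∨ (q → ¬q)))}.
¬¬((r ∨ (s ↔ ¬q)) ↔ ¬(p ∨ (q → ¬q))): drop double negation, giving ((r ∨ (s ↔ ¬q)) ↔ ¬(p ∨ (q → ¬q))).
((r ∨ (s ↔ ¬q)) ↔ ¬(p ∨ (q → ¬q))): β-rule — branch into (r ∨ (s ↔ ¬q)), ¬(p ∨ (q → ¬q))  //  ¬(r ∨ (s ↔ ¬q)), ¬¬(p ∨ (q → ¬q)).
  branch 1 (add (r ∨ (s ↔ ¬q)), ¬(p ∨ (q → ¬q))):
    ¬(p ∨ (q → ¬q)): α-rule — add ¬p, ¬(q → ¬q).
    ¬(q → ¬q): α-rule — add q, ¬¬q.
    (r ∨ (s ↔ ¬q)): β-rule — branch into r  //  (s ↔ ¬q).
      branch 1.1 (add r):
        ○ open, literals {p=F, q=T, r=T}.
      branch 1.2 (add (s ↔ ¬q)):
        (s ↔ ¬q): β-rule — branch into s, ¬q  //  ¬s, ¬¬q.
          branch 1.2.1 (add s, ¬q):
            × closes — contains both q and ¬q.
          branch 1.2.2 (add ¬s, ¬¬q):
            ○ open, literals {p=F, q=T, s=F}.
  branch 2 (add ¬(r ∨ (s ↔ ¬q)), ¬¬(p ∨ (q → ¬q))):
    ¬(r ∨ (s ↔ ¬q)): α-rule — add ¬r, ¬(s ↔ ¬q).
    ¬¬(p ∨ (q → ¬q)): β-rule — branch into p  //  (q → ¬q).
      branch 2.1 (add p):
        ¬(s ↔ ¬q): β-rule — branch into s, ¬¬q  //  ¬s, ¬q.
          branch 2.1.1 (add s, ¬¬q):
            ○ open, literals {p=T, q=T, r=F, s=T}.
          branch 2.1.2 (add ¬s, ¬q):
            ○ open, literals {p=T, q=F, r=F, s=F}.
      branch 2.2 (add (q → ¬q)):
        ¬(s ↔ ¬q): β-rule — branch into s, ¬¬q  //  ¬s, ¬q.
          branch 2.2.1 (add s, ¬¬q):
            (q → ¬q): β-rule — branch into ¬q  //  ¬q.
              branch 2.2.1.1 (add ¬q):
                × closes — contains both q and ¬q.
              branch 2.2.1.2 (add ¬q):
                × closes — contains both q and ¬q.
          branch 2.2.2 (add ¬s, ¬q):
            (q → ¬q): β-rule — branch into ¬q  //  ¬q.
              branch 2.2.2.1 (add ¬q):
                ○ open, literals {q=F, r=F, s=F}.
              branch 2.2.2.2 (add ¬q):
                ○ open, literals {q=F, r=F, s=F}.
3 branches closed, 6 open.
Each open branch fixes some atoms; the unmentioned ones are free. Counting distinct full assignments: branch {p=F, q=T, r=T} (s) contributes 2 new; branch {p=F, q=T, s=F} (r) contributes 1 new; branch {p=T, q=T, r=F, s=T} (none free) contributes 1 new; branch {p=T, q=F, r=F, s=F} (none free) contributes 1 new; branch {q=F, r=F, s=F} (p) contributes 1 new; branch {q=F, r=F, s=F} (p) contributes 0 new. Total: 6.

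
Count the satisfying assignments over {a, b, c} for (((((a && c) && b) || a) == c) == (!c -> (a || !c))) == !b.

Initial set: {((((((a && c) && b) || a) == c) == (!c -> (a || !c))) == !b)}.
((((((a && c) && b) || a) == c) == (!c -> (a || !c))) == !b): β-rule — branch into (((((a && c) && b) || a) == c) == (!c -> (a || !c))), !b  //  !(((((a && c) && b) || a) == c) == (!c -> (a || !c))), !!b.
  branch 1 (add (((((a && c) && b) || a) == c) == (!c -> (a || !c))), !b):
    (((((a && c) && b) || a) == c) == (!c -> (a || !c))): β-rule — branch into ((((a && c) && b) || a) == c), (!c -> (a || !c))  //  !((((a && c) && b) || a) == c), !(!c -> (a || !c)).
      branch 1.1 (add ((((a && c) && b) || a) == c), (!c -> (a || !c))):
        ((((a && c) && b) || a) == c): β-rule — branch into (((a && c) && b) || a), c  //  !(((a && c) && b) || a), !c.
          branch 1.1.1 (add (((a && c) && b) || a), c):
            (!c -> (a || !c)): β-rule — branch into !!c  //  (a || !c).
              branch 1.1.1.1 (add !!c):
                (((a && c) && b) || a): β-rule — branch into ((a && c) && b)  //  a.
                  branch 1.1.1.1.1 (add ((a && c) && b)):
                    ((a && c) && b): α-rule — add (a && c), b.
                    × closes — contains both b and !b.
                  branch 1.1.1.1.2 (add a):
                    ○ open, literals {a=T, b=F, c=T}.
              branch 1.1.1.2 (add (a || !c)):
                (((a && c) && b) || a): β-rule — branch into ((a && c) && b)  //  a.
                  branch 1.1.1.2.1 (add ((a && c) && b)):
                    ((a && c) && b): α-rule — add (a && c), b.
                    × closes — contains both b and !b.
                  branch 1.1.1.2.2 (add a):
                    (a || !c): β-rule — branch into a  //  !c.
                      branch 1.1.1.2.2.1 (add a):
                        ○ open, literals {a=T, b=F, c=T}.
                      branch 1.1.1.2.2.2 (add !c):
                        × closes — contains both c and !c.
          branch 1.1.2 (add !(((a && c) && b) || a), !c):
            !(((a && c) && b) || a): α-rule — add !((a && c) && b), !a.
            (!c -> (a || !c)): β-rule — branch into !!c  //  (a || !c).
              branch 1.1.2.1 (add !!c):
                × closes — contains both c and !c.
              branch 1.1.2.2 (add (a || !c)):
                !((a && c) && b): β-rule — branch into !(a && c)  //  !b.
                  branch 1.1.2.2.1 (add !(a && c)):
                    (a || !c): β-rule — branch into a  //  !c.
                      branch 1.1.2.2.1.1 (add a):
                        × closes — contains both a and !a.
                      branch 1.1.2.2.1.2 (add !c):
                        !(a && c): β-rule — branch into !a  //  !c.
                          branch 1.1.2.2.1.2.1 (add !a):
                            ○ open, literals {a=F, b=F, c=F}.
                          branch 1.1.2.2.1.2.2 (add !c):
                            ○ open, literals {a=F, b=F, c=F}.
                  branch 1.1.2.2.2 (add !b):
                    (a || !c): β-rule — branch into a  //  !c.
                      branch 1.1.2.2.2.1 (add a):
                        × closes — contains both a and !a.
                      branch 1.1.2.2.2.2 (add !c):
                        ○ open, literals {a=F, b=F, c=F}.
      branch 1.2 (add !((((a && c) && b) || a) == c), !(!c -> (a || !c))):
        !(!c -> (a || !c)): α-rule — add !c, !(a || !c).
        !(a || !c): α-rule — add !a, !!c.
        × closes — contains both c and !c.
  branch 2 (add !(((((a && c) && b) || a) == c) == (!c -> (a || !c))), !!b):
    !(((((a && c) && b) || a) == c) == (!c -> (a || !c))): β-rule — branch into ((((a && c) && b) || a) == c), !(!c -> (a || !c))  //  !((((a && c) && b) || a) == c), (!c -> (a || !c)).
      branch 2.1 (add ((((a && c) && b) || a) == c), !(!c -> (a || !c))):
        !(!c -> (a || !c)): α-rule — add !c, !(a || !c).
        !(a || !c): α-rule — add !a, !!c.
        × closes — contains both c and !c.
      branch 2.2 (add !((((a && c) && b) || a) == c), (!c -> (a || !c))):
        !((((a && c) && b) || a) == c): β-rule — branch into (((a && c) && b) || a), !c  //  !(((a && c) && b) || a), c.
          branch 2.2.1 (add (((a && c) && b) || a), !c):
            (!c -> (a || !c)): β-rule — branch into !!c  //  (a || !c).
              branch 2.2.1.1 (add !!c):
                × closes — contains both c and !c.
              branch 2.2.1.2 (add (a || !c)):
                (((a && c) && b) || a): β-rule — branch into ((a && c) && b)  //  a.
                  branch 2.2.1.2.1 (add ((a && c) && b)):
                    ((a && c) && b): α-rule — add (a && c), b.
                    (a && c): α-rule — add a, c.
                    × closes — contains both c and !c.
                  branch 2.2.1.2.2 (add a):
                    (a || !c): β-rule — branch into a  //  !c.
                      branch 2.2.1.2.2.1 (add a):
                        ○ open, literals {a=T, b=T, c=F}.
                      branch 2.2.1.2.2.2 (add !c):
                        ○ open, literals {a=T, b=T, c=F}.
          branch 2.2.2 (add !(((a && c) && b) || a), c):
            !(((a && c) && b) || a): α-rule — add !((a && c) && b), !a.
            (!c -> (a || !c)): β-rule — branch into !!c  //  (a || !c).
              branch 2.2.2.1 (add !!c):
                !((a && c) && b): β-rule — branch into !(a && c)  //  !b.
                  branch 2.2.2.1.1 (add !(a && c)):
                    !(a && c): β-rule — branch into !a  //  !c.
                      branch 2.2.2.1.1.1 (add !a):
                        ○ open, literals {a=F, b=T, c=T}.
                      branch 2.2.2.1.1.2 (add !c):
                        × closes — contains both c and !c.
                  branch 2.2.2.1.2 (add !b):
                    × closes — contains both b and !b.
              branch 2.2.2.2 (add (a || !c)):
                !((a && c) && b): β-rule — branch into !(a && c)  //  !b.
                  branch 2.2.2.2.1 (add !(a && c)):
                    (a || !c): β-rule — branch into a  //  !c.
                      branch 2.2.2.2.1.1 (add a):
                        × closes — contains both a and !a.
                      branch 2.2.2.2.1.2 (add !c):
                        × closes — contains both c and !c.
                  branch 2.2.2.2.2 (add !b):
                    × closes — contains both b and !b.
15 branches closed, 8 open.
Each open branch fixes some atoms; the unmentioned ones are free. Counting distinct full assignments: branch {a=T, b=F, c=T} (none free) contributes 1 new; branch {a=T, b=F, c=T} (none free) contributes 0 new; branch {a=F, b=F, c=F} (none free) contributes 1 new; branch {a=F, b=F, c=F} (none free) contributes 0 new; branch {a=F, b=F, c=F} (none free) contributes 0 new; branch {a=T, b=T, c=F} (none free) contributes 1 new; branch {a=T, b=T, c=F} (none free) contributes 0 new; branch {a=F, b=T, c=T} (none free) contributes 1 new. Total: 4.

4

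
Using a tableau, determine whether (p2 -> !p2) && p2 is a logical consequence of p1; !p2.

No

Initial set: {p1; !p2; !((p2 -> !p2) && p2)}.
!((p2 -> !p2) && p2): β-rule — branch into !(p2 -> !p2)  //  !p2.
  branch 1 (add !(p2 -> !p2)):
    !(p2 -> !p2): α-rule — add p2, !!p2.
    × closes — contains both p2 and !p2.
  branch 2 (add !p2):
    ○ open, literals {p1=true, p2=false}.
1 branch closed, 1 open.
An open branch gives a countermodel: p1=true, p2=false (unmentioned atoms arbitrary); the premises hold there but the conclusion fails.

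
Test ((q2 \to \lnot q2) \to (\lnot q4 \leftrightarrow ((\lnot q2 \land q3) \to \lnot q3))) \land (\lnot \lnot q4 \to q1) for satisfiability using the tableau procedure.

Initial set: {T (((q2 \to \lnot q2) \to (\lnot q4 \leftrightarrow ((\lnot q2 \land q3) \to \lnot q3))) \land (\lnot \lnot q4 \to q1))}.
T (((q2 \to \lnot q2) \to (\lnot q4 \leftrightarrow ((\lnot q2 \land q3) \to \lnot q3))) \land (\lnot \lnot q4 \to q1)): α-rule — add T ((q2 \to \lnot q2) \to (\lnot q4 \leftrightarrow ((\lnot q2 \land q3) \to \lnot q3))), T (\lnot \lnot q4 \to q1).
T ((q2 \to \lnot q2) \to (\lnot q4 \leftrightarrow ((\lnot q2 \land q3) \to \lnot q3))): β-rule — branch into F (q2 \to \lnot q2)  //  T (\lnot q4 \leftrightarrow ((\lnot q2 \land q3) \to \lnot q3)).
  branch 1 (add F (q2 \to \lnot q2)):
    F (q2 \to \lnot q2): α-rule — add T q2, F \lnot q2.
    T (\lnot \lnot q4 \to q1): β-rule — branch into F \lnot \lnot q4  //  T q1.
      branch 1.1 (add F \lnot \lnot q4):
        F \lnot \lnot q4: drop double negation, giving F q4.
        ○ open, literals {q2=1, q4=0}.
      branch 1.2 (add T q1):
        ○ open, literals {q1=1, q2=1}.
  branch 2 (add T (\lnot q4 \leftrightarrow ((\lnot q2 \land q3) \to \lnot q3))):
    T (\lnot \lnot q4 \to q1): β-rule — branch into F \lnot \lnot q4  //  T q1.
      branch 2.1 (add F \lnot \lnot q4):
        F \lnot \lnot q4: drop double negation, giving F q4.
        T (\lnot q4 \leftrightarrow ((\lnot q2 \land q3) \to \lnot q3)): β-rule — branch into T \lnot q4, T ((\lnot q2 \land q3) \to \lnot q3)  //  F \lnot q4, F ((\lnot q2 \land q3) \to \lnot q3).
          branch 2.1.1 (add T \lnot q4, T ((\lnot q2 \land q3) \to \lnot q3)):
            T ((\lnot q2 \land q3) \to \lnot q3): β-rule — branch into F (\lnot q2 \land q3)  //  T \lnot q3.
              branch 2.1.1.1 (add F (\lnot q2 \land q3)):
                F (\lnot q2 \land q3): β-rule — branch into F \lnot q2  //  F q3.
                  branch 2.1.1.1.1 (add F \lnot q2):
                    ○ open, literals {q2=1, q4=0}.
                  branch 2.1.1.1.2 (add F q3):
                    ○ open, literals {q3=0, q4=0}.
              branch 2.1.1.2 (add T \lnot q3):
                ○ open, literals {q3=0, q4=0}.
          branch 2.1.2 (add F \lnot q4, F ((\lnot q2 \land q3) \to \lnot q3)):
            × closes — contains both q4 and \lnot q4.
      branch 2.2 (add T q1):
        T (\lnot q4 \leftrightarrow ((\lnot q2 \land q3) \to \lnot q3)): β-rule — branch into T \lnot q4, T ((\lnot q2 \land q3) \to \lnot q3)  //  F \lnot q4, F ((\lnot q2 \land q3) \to \lnot q3).
          branch 2.2.1 (add T \lnot q4, T ((\lnot q2 \land q3) \to \lnot q3)):
            T ((\lnot q2 \land q3) \to \lnot q3): β-rule — branch into F (\lnot q2 \land q3)  //  T \lnot q3.
              branch 2.2.1.1 (add F (\lnot q2 \land q3)):
                F (\lnot q2 \land q3): β-rule — branch into F \lnot q2  //  F q3.
                  branch 2.2.1.1.1 (add F \lnot q2):
                    ○ open, literals {q1=1, q2=1, q4=0}.
                  branch 2.2.1.1.2 (add F q3):
                    ○ open, literals {q1=1, q3=0, q4=0}.
              branch 2.2.1.2 (add T \lnot q3):
                ○ open, literals {q1=1, q3=0, q4=0}.
          branch 2.2.2 (add F \lnot q4, F ((\lnot q2 \land q3) \to \lnot q3)):
            F ((\lnot q2 \land q3) \to \lnot q3): α-rule — add T (\lnot q2 \land q3), F \lnot q3.
            T (\lnot q2 \land q3): α-rule — add T \lnot q2, T q3.
            ○ open, literals {q1=1, q2=0, q3=1, q4=1}.
1 branch closed, 9 open.
An open branch gives a satisfying assignment: q2=1, q4=0.

Satisfiable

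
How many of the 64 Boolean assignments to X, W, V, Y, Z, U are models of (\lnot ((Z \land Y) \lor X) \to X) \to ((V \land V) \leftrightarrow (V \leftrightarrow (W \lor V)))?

Initial set: {((\lnot ((Z \land Y) \lor X) \to X) \to ((V \land V) \leftrightarrow (V \leftrightarrow (W \lor V))))}.
((\lnot ((Z \land Y) \lor X) \to X) \to ((V \land V) \leftrightarrow (V \leftrightarrow (W \lor V)))): β-rule — branch into \lnot (\lnot ((Z \land Y) \lor X) \to X)  //  ((V \land V) \leftrightarrow (V \leftrightarrow (W \lor V))).
  branch 1 (add \lnot (\lnot ((Z \land Y) \lor X) \to X)):
    \lnot (\lnot ((Z \land Y) \lor X) \to X): α-rule — add \lnot ((Z \land Y) \lor X), \lnot X.
    \lnot ((Z \land Y) \lor X): α-rule — add \lnot (Z \land Y), \lnot X.
    \lnot (Z \land Y): β-rule — branch into \lnot Z  //  \lnot Y.
      branch 1.1 (add \lnot Z):
        ○ open, literals {X=false, Z=false}.
      branch 1.2 (add \lnot Y):
        ○ open, literals {X=false, Y=false}.
  branch 2 (add ((V \land V) \leftrightarrow (V \leftrightarrow (W \lor V)))):
    ((V \land V) \leftrightarrow (V \leftrightarrow (W \lor V))): β-rule — branch into (V \land V), (V \leftrightarrow (W \lor V))  //  \lnot (V \land V), \lnot (V \leftrightarrow (W \lor V)).
      branch 2.1 (add (V \land V), (V \leftrightarrow (W \lor V))):
        (V \land V): α-rule — add V, V.
        (V \leftrightarrow (W \lor V)): β-rule — branch into V, (W \lor V)  //  \lnot V, \lnot (W \lor V).
          branch 2.1.1 (add V, (W \lor V)):
            (W \lor V): β-rule — branch into W  //  V.
              branch 2.1.1.1 (add W):
                ○ open, literals {V=true, W=true}.
              branch 2.1.1.2 (add V):
                ○ open, literals {V=true}.
          branch 2.1.2 (add \lnot V, \lnot (W \lor V)):
            × closes — contains both V and \lnot V.
      branch 2.2 (add \lnot (V \land V), \lnot (V \leftrightarrow (W \lor V))):
        \lnot (V \land V): β-rule — branch into \lnot V  //  \lnot V.
          branch 2.2.1 (add \lnot V):
            \lnot (V \leftrightarrow (W \lor V)): β-rule — branch into V, \lnot (W \lor V)  //  \lnot V, (W \lor V).
              branch 2.2.1.1 (add V, \lnot (W \lor V)):
                × closes — contains both V and \lnot V.
              branch 2.2.1.2 (add \lnot V, (W \lor V)):
                (W \lor V): β-rule — branch into W  //  V.
                  branch 2.2.1.2.1 (add W):
                    ○ open, literals {V=false, W=true}.
                  branch 2.2.1.2.2 (add V):
                    × closes — contains both V and \lnot V.
          branch 2.2.2 (add \lnot V):
            \lnot (V \leftrightarrow (W \lor V)): β-rule — branch into V, \lnot (W \lor V)  //  \lnot V, (W \lor V).
              branch 2.2.2.1 (add V, \lnot (W \lor V)):
                × closes — contains both V and \lnot V.
              branch 2.2.2.2 (add \lnot V, (W \lor V)):
                (W \lor V): β-rule — branch into W  //  V.
                  branch 2.2.2.2.1 (add W):
                    ○ open, literals {V=false, W=true}.
                  branch 2.2.2.2.2 (add V):
                    × closes — contains both V and \lnot V.
5 branches closed, 6 open.
Each open branch fixes some atoms; the unmentioned ones are free. Counting distinct full assignments: branch {X=false, Z=false} (W, V, Y, U) contributes 16 new; branch {X=false, Y=false} (W, V, Z, U) contributes 8 new; branch {V=true, W=true} (X, Y, Z, U) contributes 10 new; branch {V=true} (X, W, Y, Z, U) contributes 10 new; branch {V=false, W=true} (X, Y, Z, U) contributes 10 new; branch {V=false, W=true} (X, Y, Z, U) contributes 0 new. Total: 54.

54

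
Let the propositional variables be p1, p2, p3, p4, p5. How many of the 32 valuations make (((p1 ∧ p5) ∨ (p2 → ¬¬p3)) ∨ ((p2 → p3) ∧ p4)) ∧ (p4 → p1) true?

Initial set: {T ((((p1 ∧ p5) ∨ (p2 → ¬¬p3)) ∨ ((p2 → p3) ∧ p4)) ∧ (p4 → p1))}.
T ((((p1 ∧ p5) ∨ (p2 → ¬¬p3)) ∨ ((p2 → p3) ∧ p4)) ∧ (p4 → p1)): α-rule — add T (((p1 ∧ p5) ∨ (p2 → ¬¬p3)) ∨ ((p2 → p3) ∧ p4)), T (p4 → p1).
T (((p1 ∧ p5) ∨ (p2 → ¬¬p3)) ∨ ((p2 → p3) ∧ p4)): β-rule — branch into T ((p1 ∧ p5) ∨ (p2 → ¬¬p3))  //  T ((p2 → p3) ∧ p4).
  branch 1 (add T ((p1 ∧ p5) ∨ (p2 → ¬¬p3))):
    T (p4 → p1): β-rule — branch into F p4  //  T p1.
      branch 1.1 (add F p4):
        T ((p1 ∧ p5) ∨ (p2 → ¬¬p3)): β-rule — branch into T (p1 ∧ p5)  //  T (p2 → ¬¬p3).
          branch 1.1.1 (add T (p1 ∧ p5)):
            T (p1 ∧ p5): α-rule — add T p1, T p5.
            ○ open, literals {p1=true, p4=false, p5=true}.
          branch 1.1.2 (add T (p2 → ¬¬p3)):
            T (p2 → ¬¬p3): β-rule — branch into F p2  //  T ¬¬p3.
              branch 1.1.2.1 (add F p2):
                ○ open, literals {p2=false, p4=false}.
              branch 1.1.2.2 (add T ¬¬p3):
                T ¬¬p3: drop double negation, giving T p3.
                ○ open, literals {p3=true, p4=false}.
      branch 1.2 (add T p1):
        T ((p1 ∧ p5) ∨ (p2 → ¬¬p3)): β-rule — branch into T (p1 ∧ p5)  //  T (p2 → ¬¬p3).
          branch 1.2.1 (add T (p1 ∧ p5)):
            T (p1 ∧ p5): α-rule — add T p1, T p5.
            ○ open, literals {p1=true, p5=true}.
          branch 1.2.2 (add T (p2 → ¬¬p3)):
            T (p2 → ¬¬p3): β-rule — branch into F p2  //  T ¬¬p3.
              branch 1.2.2.1 (add F p2):
                ○ open, literals {p1=true, p2=false}.
              branch 1.2.2.2 (add T ¬¬p3):
                T ¬¬p3: drop double negation, giving T p3.
                ○ open, literals {p1=true, p3=true}.
  branch 2 (add T ((p2 → p3) ∧ p4)):
    T ((p2 → p3) ∧ p4): α-rule — add T (p2 → p3), T p4.
    T (p4 → p1): β-rule — branch into F p4  //  T p1.
      branch 2.1 (add F p4):
        × closes — contains both p4 and ¬p4.
      branch 2.2 (add T p1):
        T (p2 → p3): β-rule — branch into F p2  //  T p3.
          branch 2.2.1 (add F p2):
            ○ open, literals {p1=true, p2=false, p4=true}.
          branch 2.2.2 (add T p3):
            ○ open, literals {p1=true, p3=true, p4=true}.
1 branch closed, 8 open.
Each open branch fixes some atoms; the unmentioned ones are free. Counting distinct full assignments: branch {p1=true, p4=false, p5=true} (p2, p3) contributes 4 new; branch {p2=false, p4=false} (p1, p3, p5) contributes 6 new; branch {p3=true, p4=false} (p1, p2, p5) contributes 3 new; branch {p1=true, p5=true} (p2, p3, p4) contributes 4 new; branch {p1=true, p2=false} (p3, p4, p5) contributes 2 new; branch {p1=true, p3=true} (p2, p4, p5) contributes 1 new; branch {p1=true, p2=false, p4=true} (p3, p5) contributes 0 new; branch {p1=true, p3=true, p4=true} (p2, p5) contributes 0 new. Total: 20.

20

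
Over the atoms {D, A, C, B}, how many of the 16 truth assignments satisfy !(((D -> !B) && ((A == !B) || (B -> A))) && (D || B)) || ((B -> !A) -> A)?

Initial set: {(!(((D -> !B) && ((A == !B) || (B -> A))) && (D || B)) || ((B -> !A) -> A))}.
(!(((D -> !B) && ((A == !B) || (B -> A))) && (D || B)) || ((B -> !A) -> A)): β-rule — branch into !(((D -> !B) && ((A == !B) || (B -> A))) && (D || B))  //  ((B -> !A) -> A).
  branch 1 (add !(((D -> !B) && ((A == !B) || (B -> A))) && (D || B))):
    !(((D -> !B) && ((A == !B) || (B -> A))) && (D || B)): β-rule — branch into !((D -> !B) && ((A == !B) || (B -> A)))  //  !(D || B).
      branch 1.1 (add !((D -> !B) && ((A == !B) || (B -> A)))):
        !((D -> !B) && ((A == !B) || (B -> A))): β-rule — branch into !(D -> !B)  //  !((A == !B) || (B -> A)).
          branch 1.1.1 (add !(D -> !B)):
            !(D -> !B): α-rule — add D, !!B.
            ○ open, literals {B=true, D=true}.
          branch 1.1.2 (add !((A == !B) || (B -> A))):
            !((A == !B) || (B -> A)): α-rule — add !(A == !B), !(B -> A).
            !(B -> A): α-rule — add B, !A.
            !(A == !B): β-rule — branch into A, !!B  //  !A, !B.
              branch 1.1.2.1 (add A, !!B):
                × closes — contains both A and !A.
              branch 1.1.2.2 (add !A, !B):
                × closes — contains both B and !B.
      branch 1.2 (add !(D || B)):
        !(D || B): α-rule — add !D, !B.
        ○ open, literals {B=false, D=false}.
  branch 2 (add ((B -> !A) -> A)):
    ((B -> !A) -> A): β-rule — branch into !(B -> !A)  //  A.
      branch 2.1 (add !(B -> !A)):
        !(B -> !A): α-rule — add B, !!A.
        ○ open, literals {A=true, B=true}.
      branch 2.2 (add A):
        ○ open, literals {A=true}.
2 branches closed, 4 open.
Each open branch fixes some atoms; the unmentioned ones are free. Counting distinct full assignments: branch {B=true, D=true} (A, C) contributes 4 new; branch {B=false, D=false} (A, C) contributes 4 new; branch {A=true, B=true} (D, C) contributes 2 new; branch {A=true} (D, C, B) contributes 2 new. Total: 12.

12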